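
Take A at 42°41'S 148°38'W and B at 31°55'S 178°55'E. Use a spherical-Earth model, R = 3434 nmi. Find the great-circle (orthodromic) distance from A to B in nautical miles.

1663 nmi

Haversine: a = sin²(Δφ/2)+cos φ₁ cos φ₂ sin²(Δλ/2) = 0.05752;  σ = 2·atan2(√a,√(1−a))
σ = 27.752° → d = Rσ = 3434·0.48437 = 1663 nmi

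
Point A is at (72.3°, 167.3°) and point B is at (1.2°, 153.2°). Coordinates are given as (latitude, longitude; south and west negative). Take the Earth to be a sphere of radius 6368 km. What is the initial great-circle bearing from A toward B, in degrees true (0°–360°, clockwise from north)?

194.9°

N = sin Δλ·cos φ₂ = -0.2436;  D = cos φ₁ sin φ₂ − sin φ₁ cos φ₂ cos Δλ = -0.9174
initial course = atan2(N, D) = 194.87°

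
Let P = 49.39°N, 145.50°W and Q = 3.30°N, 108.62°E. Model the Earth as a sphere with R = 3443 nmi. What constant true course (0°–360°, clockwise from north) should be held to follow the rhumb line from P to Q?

Δψ = ln[tan(π/4+φ₂/2)/tan(π/4+φ₁/2)] = -0.9366
Δλ = -1.8480 rad (taken the short way round)
course = atan2(Δλ, Δψ) = 243.12°

243.1°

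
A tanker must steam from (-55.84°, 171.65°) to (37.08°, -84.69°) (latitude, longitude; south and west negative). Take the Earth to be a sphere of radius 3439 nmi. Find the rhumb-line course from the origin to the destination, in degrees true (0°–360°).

43.9°

Meridional parts: M(φ₁)=-1.1801, M(φ₂)=+0.6977 → ΔM = +1.8778;  Δλ = +1.8092 rad
tan C = Δλ / ΔM = +0.9635 → C = 43.93°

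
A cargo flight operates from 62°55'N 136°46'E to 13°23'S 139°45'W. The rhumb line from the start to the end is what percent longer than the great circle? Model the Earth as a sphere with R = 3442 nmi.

2.6%

Great circle: σ = 1.7272 rad → d_gc = Rσ = 5945.2 nmi
Rhumb: Δφ = -1.3317, Δλ = +1.4571, Δψ = -1.6593, q = Δφ/Δψ = 0.8025 → d_rh = R√(Δφ²+q²Δλ²) = 6100.0 nmi
Excess = (6100.0 − 5945.2) / 5945.2 = 154.8 / 5945.2 = 2.60% ≈ 2.6%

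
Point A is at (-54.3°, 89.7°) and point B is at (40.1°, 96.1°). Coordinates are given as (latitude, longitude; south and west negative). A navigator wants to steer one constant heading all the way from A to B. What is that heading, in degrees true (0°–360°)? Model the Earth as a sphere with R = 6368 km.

3.4°

Meridional parts: M(φ₁)=-1.1331, M(φ₂)=+0.7652 → ΔM = +1.8983;  Δλ = +0.1117 rad
tan C = Δλ / ΔM = +0.0588 → C = 3.37°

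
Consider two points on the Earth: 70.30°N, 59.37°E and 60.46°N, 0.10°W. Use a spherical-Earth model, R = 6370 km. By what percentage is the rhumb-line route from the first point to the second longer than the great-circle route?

Great circle: σ = 0.4429 rad → d_gc = Rσ = 2821.2 km
Rhumb: Δφ = -0.1717, Δλ = -1.0379, Δψ = -0.4177, q = Δφ/Δψ = 0.4111 → d_rh = R√(Δφ²+q²Δλ²) = 2930.3 km
Excess = (2930.3 − 2821.2) / 2821.2 = 109.1 / 2821.2 = 3.87% ≈ 3.9%

3.9%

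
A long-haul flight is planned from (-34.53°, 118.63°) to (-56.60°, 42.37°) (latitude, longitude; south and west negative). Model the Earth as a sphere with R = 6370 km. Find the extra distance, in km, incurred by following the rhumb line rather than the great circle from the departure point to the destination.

259 km

Great circle: cos σ = sin φ₁ sin φ₂ + cos φ₁ cos φ₂ cos Δλ,  σ = 0.9509 rad → d_gc = 6057.3 km
Rhumb line: Δψ = -0.5611, q = Δφ/Δψ = 0.6865, d_rh = R√(Δφ²+q²Δλ²) = 6316.7 km
Excess = 6316.7 − 6057.3 = 259.4 ≈ 259 km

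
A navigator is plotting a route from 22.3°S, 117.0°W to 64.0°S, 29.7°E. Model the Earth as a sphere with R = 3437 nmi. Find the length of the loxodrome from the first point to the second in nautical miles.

Rhumb course C = atan2(Δλ, Δψ) with Δψ = ln[tan(π/4+φ₂/2)/tan(π/4+φ₁/2)] = -1.0665, Δλ = +2.5604 → C = 112.61°
d = R·|Δφ| / |cos C| = 3437·0.72780 / 0.38451 = 6506 nmi

6506 nmi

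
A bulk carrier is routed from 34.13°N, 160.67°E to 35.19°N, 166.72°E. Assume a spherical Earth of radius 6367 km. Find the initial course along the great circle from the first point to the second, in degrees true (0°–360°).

76.3°

θ = atan2( sin Δλ·cos φ₂ ,  cos φ₁ sin φ₂ − sin φ₁ cos φ₂ cos Δλ )
  = atan2(+0.0861, +0.0211) = 76.26°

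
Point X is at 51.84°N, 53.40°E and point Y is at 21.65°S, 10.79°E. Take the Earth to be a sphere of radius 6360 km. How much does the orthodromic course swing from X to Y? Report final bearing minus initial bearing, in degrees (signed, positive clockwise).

Initial bearing θ₁ = atan2(sin Δλ cos φ₂, cos φ₁ sin φ₂ − sin φ₁ cos φ₂ cos Δλ) = 219.41°
Final bearing θ₂ = (initial bearing from the destination back to the start) + 180° = 204.96°
Δθ = θ₂ − θ₁ = -14.4°

-14.4°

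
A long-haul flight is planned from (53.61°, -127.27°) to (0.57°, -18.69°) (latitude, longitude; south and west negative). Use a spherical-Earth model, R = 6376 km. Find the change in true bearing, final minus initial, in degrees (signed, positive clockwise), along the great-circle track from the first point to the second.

+70.6°

Initial bearing θ₁ = atan2(sin Δλ cos φ₂, cos φ₁ sin φ₂ − sin φ₁ cos φ₂ cos Δλ) = 74.53°
Final bearing θ₂ = (initial bearing from the destination back to the start) + 180° = 145.12°
Δθ = θ₂ − θ₁ = +70.6°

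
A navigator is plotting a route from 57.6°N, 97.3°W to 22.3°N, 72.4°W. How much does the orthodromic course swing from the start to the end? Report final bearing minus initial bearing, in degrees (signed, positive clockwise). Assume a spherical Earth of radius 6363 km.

Initial bearing θ₁ = atan2(sin Δλ cos φ₂, cos φ₁ sin φ₂ − sin φ₁ cos φ₂ cos Δλ) = 142.37°
Final bearing θ₂ = (initial bearing from the destination back to the start) + 180° = 159.29°
Δθ = θ₂ − θ₁ = +16.9°

+16.9°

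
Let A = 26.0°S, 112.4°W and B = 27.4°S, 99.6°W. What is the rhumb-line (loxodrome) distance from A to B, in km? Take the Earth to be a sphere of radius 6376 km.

1282 km

Δψ = ln[tan(π/4+φ₂/2)/tan(π/4+φ₁/2)] = -0.0274;  Δφ = -0.0244 rad,  Δλ = +0.2234 rad
q = Δφ/Δψ = 0.8933
d = R·√(Δφ² + q²Δλ²) = 6376·0.20106 = 1282 km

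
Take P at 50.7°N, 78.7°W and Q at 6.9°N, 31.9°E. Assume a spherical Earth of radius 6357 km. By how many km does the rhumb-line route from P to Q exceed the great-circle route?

Great circle: cos σ = sin φ₁ sin φ₂ + cos φ₁ cos φ₂ cos Δλ,  σ = 1.6994 rad → d_gc = 10803.21 km
Rhumb line: Δψ = -0.9091, q = Δφ/Δψ = 0.8409, d_rh = R√(Δφ²+q²Δλ²) = 11405.66 km
Excess = 11405.66 − 10803.21 = 602.45 ≈ 602 km

602 km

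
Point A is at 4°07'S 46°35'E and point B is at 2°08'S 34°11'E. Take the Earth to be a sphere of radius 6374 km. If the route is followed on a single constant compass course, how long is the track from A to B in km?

1395 km

Δψ = ln[tan(π/4+φ₂/2)/tan(π/4+φ₁/2)] = +0.0347;  Δφ = +0.0346 rad,  Δλ = -0.2164 rad
q = Δφ/Δψ = 0.9985
d = R·√(Δφ² + q²Δλ²) = 6374·0.21884 = 1395 km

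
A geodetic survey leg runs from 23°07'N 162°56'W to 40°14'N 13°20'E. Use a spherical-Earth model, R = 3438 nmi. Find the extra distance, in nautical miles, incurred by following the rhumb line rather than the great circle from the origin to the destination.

2007 nmi

Great circle: cos σ = sin φ₁ sin φ₂ + cos φ₁ cos φ₂ cos Δλ,  σ = 2.0343 rad → d_gc = 6993.8 nmi
Rhumb line: Δψ = +0.3534, q = Δφ/Δψ = 0.8454, d_rh = R√(Δφ²+q²Δλ²) = 9000.8 nmi
Excess = 9000.8 − 6993.8 = 2007.0 ≈ 2007 nmi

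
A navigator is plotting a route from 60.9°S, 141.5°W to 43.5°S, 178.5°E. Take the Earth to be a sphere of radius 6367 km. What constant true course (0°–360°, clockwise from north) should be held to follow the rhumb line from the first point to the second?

305.8°

Δψ = ln[tan(π/4+φ₂/2)/tan(π/4+φ₁/2)] = +0.5040
Δλ = -0.6981 rad (taken the short way round)
course = atan2(Δλ, Δψ) = 305.83°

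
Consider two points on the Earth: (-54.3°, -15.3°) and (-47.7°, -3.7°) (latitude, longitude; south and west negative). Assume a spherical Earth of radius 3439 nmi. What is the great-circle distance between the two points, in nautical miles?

589 nmi

cos σ = sin φ₁ sin φ₂ + cos φ₁ cos φ₂ cos Δλ
      = sin(-54.30°)sin(-47.70°) + cos(-54.30°)cos(-47.70°)cos(11.60°) = 0.9854
σ = 9.819° → d = Rσ = 3439·0.17137 = 589 nmi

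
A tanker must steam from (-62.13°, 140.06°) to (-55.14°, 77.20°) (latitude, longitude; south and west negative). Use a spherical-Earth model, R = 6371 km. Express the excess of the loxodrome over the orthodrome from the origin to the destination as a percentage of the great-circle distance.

3.9%

Great circle: σ = 0.5600 rad → d_gc = Rσ = 3567.7 km
Rhumb: Δφ = +0.1220, Δλ = -1.0971, Δψ = +0.2353, q = Δφ/Δψ = 0.5184 → d_rh = R√(Δφ²+q²Δλ²) = 3706.0 km
Excess = (3706.0 − 3567.7) / 3567.7 = 138.3 / 3567.7 = 3.88% ≈ 3.9%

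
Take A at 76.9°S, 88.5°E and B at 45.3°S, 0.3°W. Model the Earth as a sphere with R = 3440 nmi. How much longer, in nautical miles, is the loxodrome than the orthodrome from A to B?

228 nmi

Great circle: cos σ = sin φ₁ sin φ₂ + cos φ₁ cos φ₂ cos Δλ,  σ = 0.8015 rad → d_gc = 2757.1 nmi
Rhumb line: Δψ = +1.2756, q = Δφ/Δψ = 0.4324, d_rh = R√(Δφ²+q²Δλ²) = 2985.5 nmi
Excess = 2985.5 − 2757.1 = 228.4 ≈ 228 nmi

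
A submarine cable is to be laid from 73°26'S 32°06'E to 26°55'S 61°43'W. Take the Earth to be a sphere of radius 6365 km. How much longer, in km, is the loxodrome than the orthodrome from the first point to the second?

Great circle: cos σ = sin φ₁ sin φ₂ + cos φ₁ cos φ₂ cos Δλ,  σ = 1.1407 rad → d_gc = 7260.4 km
Rhumb line: Δψ = +1.4389, q = Δφ/Δψ = 0.5642, d_rh = R√(Δφ²+q²Δλ²) = 7828.4 km
Excess = 7828.4 − 7260.4 = 568.0 ≈ 568 km

568 km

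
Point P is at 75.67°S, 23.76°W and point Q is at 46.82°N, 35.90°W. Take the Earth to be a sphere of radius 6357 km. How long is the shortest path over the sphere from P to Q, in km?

cos σ = sin φ₁ sin φ₂ + cos φ₁ cos φ₂ cos Δλ
      = sin(-75.67°)sin(46.82°) + cos(-75.67°)cos(46.82°)cos(-12.14°) = -0.5409
σ = 122.748° → d = Rσ = 6357·2.14235 = 13619 km

13619 km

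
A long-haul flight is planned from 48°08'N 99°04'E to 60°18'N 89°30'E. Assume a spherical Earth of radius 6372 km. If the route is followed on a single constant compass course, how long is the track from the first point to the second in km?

Δψ = ln[tan(π/4+φ₂/2)/tan(π/4+φ₁/2)] = +0.3665;  Δφ = +0.2123 rad,  Δλ = -0.1670 rad
q = Δφ/Δψ = 0.5794
d = R·√(Δφ² + q²Δλ²) = 6372·0.23334 = 1487 km

1487 km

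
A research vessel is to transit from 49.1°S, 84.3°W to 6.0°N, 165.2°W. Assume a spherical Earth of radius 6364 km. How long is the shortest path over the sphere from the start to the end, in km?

9844 km

cos σ = sin φ₁ sin φ₂ + cos φ₁ cos φ₂ cos Δλ
      = sin(-49.10°)sin(6.00°) + cos(-49.10°)cos(6.00°)cos(-80.90°) = 0.0240
σ = 88.626° → d = Rσ = 6364·1.54682 = 9844 km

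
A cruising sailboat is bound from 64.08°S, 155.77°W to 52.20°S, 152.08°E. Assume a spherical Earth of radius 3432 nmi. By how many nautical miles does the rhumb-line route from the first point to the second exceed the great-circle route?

Great circle: cos σ = sin φ₁ sin φ₂ + cos φ₁ cos φ₂ cos Δλ,  σ = 0.5052 rad → d_gc = 1734.0 nmi
Rhumb line: Δψ = +0.3973, q = Δφ/Δψ = 0.5219, d_rh = R√(Δφ²+q²Δλ²) = 1779.0 nmi
Excess = 1779.0 − 1734.0 = 45.0 ≈ 45 nmi

45 nmi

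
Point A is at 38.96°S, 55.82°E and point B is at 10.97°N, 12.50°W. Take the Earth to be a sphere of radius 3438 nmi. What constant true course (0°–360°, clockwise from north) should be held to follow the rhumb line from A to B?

308.0°

Meridional parts: M(φ₁)=-0.7394, M(φ₂)=+0.1926 → ΔM = +0.9320;  Δλ = -1.1924 rad
tan C = Δλ / ΔM = -1.2794 → C = 308.01°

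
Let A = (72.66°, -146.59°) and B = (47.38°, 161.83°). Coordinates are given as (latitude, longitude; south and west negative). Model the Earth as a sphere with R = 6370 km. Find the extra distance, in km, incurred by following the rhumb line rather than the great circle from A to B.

Great circle: cos σ = sin φ₁ sin φ₂ + cos φ₁ cos φ₂ cos Δλ,  σ = 0.5956 rad → d_gc = 3793.8 km
Rhumb line: Δψ = -0.9393, q = Δφ/Δψ = 0.4697, d_rh = R√(Δφ²+q²Δλ²) = 3893.0 km
Excess = 3893.0 − 3793.8 = 99.2 ≈ 99 km

99 km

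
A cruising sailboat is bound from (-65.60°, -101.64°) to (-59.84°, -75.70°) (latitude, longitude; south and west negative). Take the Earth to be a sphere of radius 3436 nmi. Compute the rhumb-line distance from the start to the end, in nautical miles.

Rhumb course C = atan2(Δλ, Δψ) with Δψ = ln[tan(π/4+φ₂/2)/tan(π/4+φ₁/2)] = +0.2201, Δλ = +0.4527 → C = 64.07°
d = R·|Δφ| / |cos C| = 3436·0.10053 / 0.43727 = 790 nmi

790 nmi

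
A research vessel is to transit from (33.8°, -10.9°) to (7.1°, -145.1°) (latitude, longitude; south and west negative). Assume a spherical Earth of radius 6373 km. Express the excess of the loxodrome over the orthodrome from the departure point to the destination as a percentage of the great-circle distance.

5.6%

Great circle: σ = 2.1015 rad → d_gc = Rσ = 13392.8 km
Rhumb: Δφ = -0.4660, Δλ = -2.3422, Δψ = -0.5032, q = Δφ/Δψ = 0.9260 → d_rh = R√(Δφ²+q²Δλ²) = 14138.6 km
Excess = (14138.6 − 13392.8) / 13392.8 = 745.8 / 13392.8 = 5.57% ≈ 5.6%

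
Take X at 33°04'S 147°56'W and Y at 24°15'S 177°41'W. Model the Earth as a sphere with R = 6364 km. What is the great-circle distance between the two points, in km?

Haversine: a = sin²(Δφ/2)+cos φ₁ cos φ₂ sin²(Δλ/2) = 0.05626;  σ = 2·atan2(√a,√(1−a))
σ = 27.442° → d = Rσ = 6364·0.47896 = 3048 km

3048 km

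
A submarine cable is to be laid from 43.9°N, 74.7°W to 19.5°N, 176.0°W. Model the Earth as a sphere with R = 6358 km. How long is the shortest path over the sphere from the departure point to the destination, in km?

9361 km

Haversine: a = sin²(Δφ/2)+cos φ₁ cos φ₂ sin²(Δλ/2) = 0.45081;  σ = 2·atan2(√a,√(1−a))
σ = 84.355° → d = Rσ = 6358·1.47227 = 9361 km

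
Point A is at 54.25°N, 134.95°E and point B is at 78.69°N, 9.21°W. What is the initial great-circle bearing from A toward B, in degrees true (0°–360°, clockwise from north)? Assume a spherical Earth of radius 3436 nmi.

350.7°

θ = atan2( sin Δλ·cos φ₂ ,  cos φ₁ sin φ₂ − sin φ₁ cos φ₂ cos Δλ )
  = atan2(-0.1148, +0.7019) = 350.71°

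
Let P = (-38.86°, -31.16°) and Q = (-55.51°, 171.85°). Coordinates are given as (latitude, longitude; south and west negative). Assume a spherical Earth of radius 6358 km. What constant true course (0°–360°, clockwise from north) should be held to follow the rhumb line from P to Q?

261.0°

Meridional parts: M(φ₁)=-0.7371, M(φ₂)=-1.1699 → ΔM = -0.4327;  Δλ = -2.7400 rad
tan C = Δλ / ΔM = +6.3323 → C = 261.03°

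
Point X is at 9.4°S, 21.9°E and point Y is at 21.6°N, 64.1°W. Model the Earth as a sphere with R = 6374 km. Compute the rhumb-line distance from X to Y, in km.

10007 km

Rhumb course C = atan2(Δλ, Δψ) with Δψ = ln[tan(π/4+φ₂/2)/tan(π/4+φ₁/2)] = +0.5511, Δλ = -1.5010 → C = 290.16°
d = R·|Δφ| / |cos C| = 6374·0.54105 / 0.34464 = 10007 km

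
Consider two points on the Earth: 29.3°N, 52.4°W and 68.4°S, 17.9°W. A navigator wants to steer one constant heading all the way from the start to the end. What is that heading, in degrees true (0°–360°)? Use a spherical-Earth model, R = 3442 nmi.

164.6°

Meridional parts: M(φ₁)=+0.5352, M(φ₂)=-1.6567 → ΔM = -2.1920;  Δλ = +0.6021 rad
tan C = Δλ / ΔM = -0.2747 → C = 164.64°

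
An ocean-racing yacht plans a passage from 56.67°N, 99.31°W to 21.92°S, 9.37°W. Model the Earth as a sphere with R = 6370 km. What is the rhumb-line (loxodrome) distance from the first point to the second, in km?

12246 km

Δψ = ln[tan(π/4+φ₂/2)/tan(π/4+φ₁/2)] = -1.5984;  Δφ = -1.3717 rad,  Δλ = +1.5697 rad
q = Δφ/Δψ = 0.8581
d = R·√(Δφ² + q²Δλ²) = 6370·1.92250 = 12246 km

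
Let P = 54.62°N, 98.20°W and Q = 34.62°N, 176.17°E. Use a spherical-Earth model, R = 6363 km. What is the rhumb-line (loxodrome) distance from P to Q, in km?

Δψ = ln[tan(π/4+φ₂/2)/tan(π/4+φ₁/2)] = -0.4980;  Δφ = -0.3491 rad,  Δλ = -1.4945 rad
q = Δφ/Δψ = 0.7010
d = R·√(Δφ² + q²Δλ²) = 6363·1.10426 = 7026 km

7026 km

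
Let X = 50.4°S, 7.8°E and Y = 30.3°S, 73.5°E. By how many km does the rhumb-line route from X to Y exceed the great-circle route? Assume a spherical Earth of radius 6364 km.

Great circle: cos σ = sin φ₁ sin φ₂ + cos φ₁ cos φ₂ cos Δλ,  σ = 0.9081 rad → d_gc = 5779.3 km
Rhumb line: Δψ = +0.4662, q = Δφ/Δψ = 0.7524, d_rh = R√(Δφ²+q²Δλ²) = 5927.5 km
Excess = 5927.5 − 5779.3 = 148.2 ≈ 148 km

148 km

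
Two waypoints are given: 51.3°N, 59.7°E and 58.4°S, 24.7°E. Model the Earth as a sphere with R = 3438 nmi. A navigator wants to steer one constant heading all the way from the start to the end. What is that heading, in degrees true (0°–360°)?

194.8°

Meridional parts: M(φ₁)=+1.0465, M(φ₂)=-1.2624 → ΔM = -2.3089;  Δλ = -0.6109 rad
tan C = Δλ / ΔM = +0.2646 → C = 194.82°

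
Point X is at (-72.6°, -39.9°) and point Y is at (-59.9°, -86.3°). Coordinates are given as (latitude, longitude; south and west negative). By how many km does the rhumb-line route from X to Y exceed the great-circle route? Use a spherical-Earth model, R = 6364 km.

56 km

Great circle: cos σ = sin φ₁ sin φ₂ + cos φ₁ cos φ₂ cos Δλ,  σ = 0.3791 rad → d_gc = 2412.8 km
Rhumb line: Δψ = +0.5637, q = Δφ/Δψ = 0.3932, d_rh = R√(Δφ²+q²Δλ²) = 2469.2 km
Excess = 2469.2 − 2412.8 = 56.4 ≈ 56 km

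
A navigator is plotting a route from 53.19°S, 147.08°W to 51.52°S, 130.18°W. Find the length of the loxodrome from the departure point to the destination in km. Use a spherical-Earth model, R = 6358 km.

Rhumb course C = atan2(Δλ, Δψ) with Δψ = ln[tan(π/4+φ₂/2)/tan(π/4+φ₁/2)] = +0.0477, Δλ = +0.2950 → C = 80.81°
d = R·|Δφ| / |cos C| = 6358·0.02915 / 0.15974 = 1160 km

1160 km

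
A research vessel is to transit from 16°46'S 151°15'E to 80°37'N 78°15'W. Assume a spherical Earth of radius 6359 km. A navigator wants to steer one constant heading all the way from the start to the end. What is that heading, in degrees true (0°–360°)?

Meridional parts: M(φ₁)=-0.2969, M(φ₂)=+2.5002 → ΔM = +2.7971;  Δλ = +2.2777 rad
tan C = Δλ / ΔM = +0.8143 → C = 39.16°

39.2°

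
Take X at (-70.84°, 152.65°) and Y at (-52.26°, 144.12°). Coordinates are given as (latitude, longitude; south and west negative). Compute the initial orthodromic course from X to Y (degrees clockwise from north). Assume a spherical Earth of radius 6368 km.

343.8°

θ = atan2( sin Δλ·cos φ₂ ,  cos φ₁ sin φ₂ − sin φ₁ cos φ₂ cos Δλ )
  = atan2(-0.0908, +0.3122) = 343.79°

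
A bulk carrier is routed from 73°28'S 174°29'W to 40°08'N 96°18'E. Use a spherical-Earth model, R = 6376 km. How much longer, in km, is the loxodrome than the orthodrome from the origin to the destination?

Great circle: cos σ = sin φ₁ sin φ₂ + cos φ₁ cos φ₂ cos Δλ,  σ = 2.2331 rad → d_gc = 14238.3 km
Rhumb line: Δψ = +2.6950, q = Δφ/Δψ = 0.7357, d_rh = R√(Δφ²+q²Δλ²) = 14600.1 km
Excess = 14600.1 − 14238.3 = 361.8 ≈ 362 km

362 km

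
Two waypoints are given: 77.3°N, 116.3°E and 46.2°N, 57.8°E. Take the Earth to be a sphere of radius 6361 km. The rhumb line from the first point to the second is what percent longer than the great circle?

3.4%

Great circle: σ = 0.6703 rad → d_gc = Rσ = 4264.1 km
Rhumb: Δφ = -0.5428, Δλ = -1.0210, Δψ = -1.2844, q = Δφ/Δψ = 0.4226 → d_rh = R√(Δφ²+q²Δλ²) = 4410.8 km
Excess = (4410.8 − 4264.1) / 4264.1 = 146.7 / 4264.1 = 3.44% ≈ 3.4%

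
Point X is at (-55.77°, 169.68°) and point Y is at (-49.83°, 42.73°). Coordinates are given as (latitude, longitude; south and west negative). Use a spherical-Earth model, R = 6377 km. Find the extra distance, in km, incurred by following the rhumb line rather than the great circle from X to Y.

Great circle: cos σ = sin φ₁ sin φ₂ + cos φ₁ cos φ₂ cos Δλ,  σ = 1.1443 rad → d_gc = 7297.4 km
Rhumb line: Δψ = +0.1718, q = Δφ/Δψ = 0.6034, d_rh = R√(Δφ²+q²Δλ²) = 8551.1 km
Excess = 8551.1 − 7297.4 = 1253.7 ≈ 1254 km

1254 km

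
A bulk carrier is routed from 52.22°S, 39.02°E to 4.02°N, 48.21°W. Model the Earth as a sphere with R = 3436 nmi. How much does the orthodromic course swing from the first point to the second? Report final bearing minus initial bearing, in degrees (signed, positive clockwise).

+47.6°

At departure: θ₁ = atan2(sin Δλ cos φ₂, cos φ₁ sin φ₂ − sin φ₁ cos φ₂ cos Δλ) = 274.65°
At arrival: θ₂ = atan2(sin Δλ cos φ₁, −cos φ₂ sin φ₁ + sin φ₂ cos φ₁ cos Δλ) = 322.26°
Δθ = θ₂ − θ₁ = +47.6°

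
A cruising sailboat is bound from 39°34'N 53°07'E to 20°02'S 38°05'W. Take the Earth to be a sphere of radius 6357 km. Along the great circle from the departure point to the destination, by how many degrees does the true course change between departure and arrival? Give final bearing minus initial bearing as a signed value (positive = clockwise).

-22.6°

At departure: θ₁ = atan2(sin Δλ cos φ₂, cos φ₁ sin φ₂ − sin φ₁ cos φ₂ cos Δλ) = 255.01°
At arrival: θ₂ = atan2(sin Δλ cos φ₁, −cos φ₂ sin φ₁ + sin φ₂ cos φ₁ cos Δλ) = 232.43°
Δθ = θ₂ − θ₁ = -22.6°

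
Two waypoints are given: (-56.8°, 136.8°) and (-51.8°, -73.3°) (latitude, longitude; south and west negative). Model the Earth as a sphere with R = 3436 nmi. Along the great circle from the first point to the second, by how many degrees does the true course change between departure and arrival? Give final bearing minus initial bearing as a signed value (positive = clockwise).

Initial bearing θ₁ = atan2(sin Δλ cos φ₂, cos φ₁ sin φ₂ − sin φ₁ cos φ₂ cos Δλ) = 160.54°
Final bearing θ₂ = (initial bearing from the destination back to the start) + 180° = 17.15°
Δθ = θ₂ − θ₁ = -143.4°

-143.4°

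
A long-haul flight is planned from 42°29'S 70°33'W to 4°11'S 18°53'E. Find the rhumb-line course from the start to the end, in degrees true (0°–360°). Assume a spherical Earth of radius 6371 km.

64.4°

Meridional parts: M(φ₁)=-0.8206, M(φ₂)=-0.0731 → ΔM = +0.7475;  Δλ = +1.5609 rad
tan C = Δλ / ΔM = +2.0882 → C = 64.41°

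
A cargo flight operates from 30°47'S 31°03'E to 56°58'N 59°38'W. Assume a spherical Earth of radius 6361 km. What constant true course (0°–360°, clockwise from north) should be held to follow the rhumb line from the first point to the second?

318.4°

Δψ = ln[tan(π/4+φ₂/2)/tan(π/4+φ₁/2)] = +1.7808
Δλ = -1.5827 rad (taken the short way round)
course = atan2(Δλ, Δψ) = 318.37°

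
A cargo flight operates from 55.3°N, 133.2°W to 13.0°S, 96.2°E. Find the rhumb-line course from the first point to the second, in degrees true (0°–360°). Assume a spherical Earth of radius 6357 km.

Meridional parts: M(φ₁)=+1.1634, M(φ₂)=-0.2289 → ΔM = -1.3923;  Δλ = -2.2794 rad
tan C = Δλ / ΔM = +1.6372 → C = 238.58°

238.6°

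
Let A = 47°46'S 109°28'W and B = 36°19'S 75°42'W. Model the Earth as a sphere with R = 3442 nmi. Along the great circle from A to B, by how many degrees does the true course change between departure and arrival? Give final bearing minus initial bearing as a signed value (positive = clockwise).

At departure: θ₁ = atan2(sin Δλ cos φ₂, cos φ₁ sin φ₂ − sin φ₁ cos φ₂ cos Δλ) = 77.67°
At arrival: θ₂ = atan2(sin Δλ cos φ₁, −cos φ₂ sin φ₁ + sin φ₂ cos φ₁ cos Δλ) = 54.58°
Δθ = θ₂ − θ₁ = -23.1°

-23.1°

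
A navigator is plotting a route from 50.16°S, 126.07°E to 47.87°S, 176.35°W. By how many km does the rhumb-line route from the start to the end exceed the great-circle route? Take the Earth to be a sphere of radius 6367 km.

Great circle: cos σ = sin φ₁ sin φ₂ + cos φ₁ cos φ₂ cos Δλ,  σ = 0.6438 rad → d_gc = 4098.79 km
Rhumb line: Δψ = +0.0610, q = Δφ/Δψ = 0.6557, d_rh = R√(Δφ²+q²Δλ²) = 4203.28 km
Excess = 4203.28 − 4098.79 = 104.49 ≈ 104 km

104 km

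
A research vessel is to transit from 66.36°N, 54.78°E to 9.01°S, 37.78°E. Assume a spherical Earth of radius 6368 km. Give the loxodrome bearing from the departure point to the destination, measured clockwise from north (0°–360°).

189.8°

Δψ = ln[tan(π/4+φ₂/2)/tan(π/4+φ₁/2)] = -1.7220
Δλ = -0.2967 rad (taken the short way round)
course = atan2(Δλ, Δψ) = 189.78°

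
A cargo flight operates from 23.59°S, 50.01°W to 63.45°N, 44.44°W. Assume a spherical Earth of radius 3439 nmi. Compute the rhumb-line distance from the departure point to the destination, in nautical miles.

5231 nmi

Rhumb course C = atan2(Δλ, Δψ) with Δψ = ln[tan(π/4+φ₂/2)/tan(π/4+φ₁/2)] = +1.8681, Δλ = +0.0972 → C = 2.98°
d = R·|Δφ| / |cos C| = 3439·1.51913 / 0.99865 = 5231 nmi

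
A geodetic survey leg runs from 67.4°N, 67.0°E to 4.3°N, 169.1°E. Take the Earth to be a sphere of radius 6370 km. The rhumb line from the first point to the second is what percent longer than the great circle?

Great circle: σ = 1.5819 rad → d_gc = Rσ = 10076.7 km
Rhumb: Δφ = -1.1013, Δλ = +1.7820, Δψ = -1.5352, q = Δφ/Δψ = 0.7174 → d_rh = R√(Δφ²+q²Δλ²) = 10748.1 km
Excess = (10748.1 − 10076.7) / 10076.7 = 671.4 / 10076.7 = 6.66% ≈ 6.7%

6.7%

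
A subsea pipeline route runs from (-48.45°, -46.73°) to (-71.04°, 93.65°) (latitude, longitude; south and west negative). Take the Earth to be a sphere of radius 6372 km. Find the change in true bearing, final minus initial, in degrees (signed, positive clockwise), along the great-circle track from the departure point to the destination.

-135.5°

At departure: θ₁ = atan2(sin Δλ cos φ₂, cos φ₁ sin φ₂ − sin φ₁ cos φ₂ cos Δλ) = 165.73°
At arrival: θ₂ = atan2(sin Δλ cos φ₁, −cos φ₂ sin φ₁ + sin φ₂ cos φ₁ cos Δλ) = 30.21°
Δθ = θ₂ − θ₁ = -135.5°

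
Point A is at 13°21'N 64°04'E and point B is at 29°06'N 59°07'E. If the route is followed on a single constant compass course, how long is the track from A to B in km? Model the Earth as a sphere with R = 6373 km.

Δψ = ln[tan(π/4+φ₂/2)/tan(π/4+φ₁/2)] = +0.2961;  Δφ = +0.2749 rad,  Δλ = -0.0864 rad
q = Δφ/Δψ = 0.9283
d = R·√(Δφ² + q²Δλ²) = 6373·0.28635 = 1825 km

1825 km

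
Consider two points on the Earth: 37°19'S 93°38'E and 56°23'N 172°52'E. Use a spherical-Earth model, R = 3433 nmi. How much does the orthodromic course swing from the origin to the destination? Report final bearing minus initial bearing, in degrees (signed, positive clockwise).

+22.7°

Initial bearing θ₁ = atan2(sin Δλ cos φ₂, cos φ₁ sin φ₂ − sin φ₁ cos φ₂ cos Δλ) = 36.88°
Final bearing θ₂ = (initial bearing from the destination back to the start) + 180° = 59.55°
Δθ = θ₂ − θ₁ = +22.7°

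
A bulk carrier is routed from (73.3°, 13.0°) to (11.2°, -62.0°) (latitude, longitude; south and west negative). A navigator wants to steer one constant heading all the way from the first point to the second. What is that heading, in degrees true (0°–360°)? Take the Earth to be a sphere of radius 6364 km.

217.2°

Meridional parts: M(φ₁)=+1.9189, M(φ₂)=+0.1967 → ΔM = -1.7221;  Δλ = -1.3090 rad
tan C = Δλ / ΔM = +0.7601 → C = 217.24°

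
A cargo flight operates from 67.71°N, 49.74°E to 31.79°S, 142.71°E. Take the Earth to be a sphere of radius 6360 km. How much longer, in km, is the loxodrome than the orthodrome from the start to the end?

Great circle: cos σ = sin φ₁ sin φ₂ + cos φ₁ cos φ₂ cos Δλ,  σ = 2.0992 rad → d_gc = 13350.8 km
Rhumb line: Δψ = -2.2102, q = Δφ/Δψ = 0.7857, d_rh = R√(Δφ²+q²Δλ²) = 13701.7 km
Excess = 13701.7 − 13350.8 = 350.9 ≈ 351 km

351 km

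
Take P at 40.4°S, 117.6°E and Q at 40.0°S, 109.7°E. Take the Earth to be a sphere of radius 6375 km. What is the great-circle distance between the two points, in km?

Haversine: a = sin²(Δφ/2)+cos φ₁ cos φ₂ sin²(Δλ/2) = 0.00278;  σ = 2·atan2(√a,√(1−a))
σ = 6.045° → d = Rσ = 6375·0.10551 = 673 km

673 km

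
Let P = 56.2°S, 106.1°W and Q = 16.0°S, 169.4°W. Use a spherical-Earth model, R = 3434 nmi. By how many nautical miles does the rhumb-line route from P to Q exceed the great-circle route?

77 nmi

Great circle: cos σ = sin φ₁ sin φ₂ + cos φ₁ cos φ₂ cos Δλ,  σ = 1.0823 rad → d_gc = 3716.5 nmi
Rhumb line: Δψ = +0.9084, q = Δφ/Δψ = 0.7724, d_rh = R√(Δφ²+q²Δλ²) = 3793.7 nmi
Excess = 3793.7 − 3716.5 = 77.2 ≈ 77 nmi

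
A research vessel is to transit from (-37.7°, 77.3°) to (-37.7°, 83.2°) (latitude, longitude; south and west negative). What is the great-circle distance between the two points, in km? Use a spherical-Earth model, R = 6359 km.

cos σ = sin φ₁ sin φ₂ + cos φ₁ cos φ₂ cos Δλ
      = sin(-37.70°)sin(-37.70°) + cos(-37.70°)cos(-37.70°)cos(5.90°) = 0.9967
σ = 4.667° → d = Rσ = 6359·0.08146 = 518 km

518 km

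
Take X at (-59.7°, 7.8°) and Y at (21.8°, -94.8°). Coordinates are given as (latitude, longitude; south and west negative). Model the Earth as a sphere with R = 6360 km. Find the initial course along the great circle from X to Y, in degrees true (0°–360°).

270.8°

N = sin Δλ·cos φ₂ = -0.9061;  D = cos φ₁ sin φ₂ − sin φ₁ cos φ₂ cos Δλ = +0.0125
initial course = atan2(N, D) = 270.79°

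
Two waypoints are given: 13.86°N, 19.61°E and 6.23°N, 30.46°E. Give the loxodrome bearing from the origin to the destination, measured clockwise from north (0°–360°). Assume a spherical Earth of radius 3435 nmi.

Meridional parts: M(φ₁)=+0.2443, M(φ₂)=+0.1089 → ΔM = -0.1353;  Δλ = +0.1894 rad
tan C = Δλ / ΔM = -1.3991 → C = 125.55°

125.6°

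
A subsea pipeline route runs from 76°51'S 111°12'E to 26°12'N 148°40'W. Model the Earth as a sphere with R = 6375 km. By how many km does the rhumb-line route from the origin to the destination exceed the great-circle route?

Great circle: cos σ = sin φ₁ sin φ₂ + cos φ₁ cos φ₂ cos Δλ,  σ = 2.0554 rad → d_gc = 13103.1 km
Rhumb line: Δψ = +2.6346, q = Δφ/Δψ = 0.6827, d_rh = R√(Δφ²+q²Δλ²) = 13759.1 km
Excess = 13759.1 − 13103.1 = 656.0 ≈ 656 km

656 km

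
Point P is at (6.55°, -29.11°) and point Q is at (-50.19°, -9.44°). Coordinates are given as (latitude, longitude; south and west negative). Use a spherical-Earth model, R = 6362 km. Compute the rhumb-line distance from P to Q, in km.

6584 km

Rhumb course C = atan2(Δλ, Δψ) with Δψ = ln[tan(π/4+φ₂/2)/tan(π/4+φ₁/2)] = -1.1304, Δλ = +0.3433 → C = 163.11°
d = R·|Δφ| / |cos C| = 6362·0.99030 / 0.95685 = 6584 km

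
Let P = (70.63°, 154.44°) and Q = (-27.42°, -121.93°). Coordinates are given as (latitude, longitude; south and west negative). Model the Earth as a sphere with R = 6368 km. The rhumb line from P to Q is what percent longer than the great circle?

2.6%

Great circle: σ = 1.9843 rad → d_gc = Rσ = 12635.7 km
Rhumb: Δφ = -1.7113, Δλ = +1.4596, Δψ = -2.2660, q = Δφ/Δψ = 0.7552 → d_rh = R√(Δφ²+q²Δλ²) = 12962.6 km
Excess = (12962.6 − 12635.7) / 12635.7 = 326.9 / 12635.7 = 2.59% ≈ 2.6%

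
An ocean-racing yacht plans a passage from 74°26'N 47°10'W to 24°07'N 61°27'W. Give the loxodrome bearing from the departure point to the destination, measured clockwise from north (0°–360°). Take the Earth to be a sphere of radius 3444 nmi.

189.1°

Meridional parts: M(φ₁)=+1.9901, M(φ₂)=+0.4339 → ΔM = -1.5561;  Δλ = -0.2493 rad
tan C = Δλ / ΔM = +0.1602 → C = 189.10°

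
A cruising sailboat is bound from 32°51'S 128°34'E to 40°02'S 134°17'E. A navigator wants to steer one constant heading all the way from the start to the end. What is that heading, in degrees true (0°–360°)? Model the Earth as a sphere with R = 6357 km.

Δψ = ln[tan(π/4+φ₂/2)/tan(π/4+φ₁/2)] = -0.1561
Δλ = +0.0998 rad (taken the short way round)
course = atan2(Δλ, Δψ) = 147.41°

147.4°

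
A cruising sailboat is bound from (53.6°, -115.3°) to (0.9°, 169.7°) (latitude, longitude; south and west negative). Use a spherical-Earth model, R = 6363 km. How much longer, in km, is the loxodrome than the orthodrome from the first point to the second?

Great circle: cos σ = sin φ₁ sin φ₂ + cos φ₁ cos φ₂ cos Δλ,  σ = 1.4038 rad → d_gc = 8932.4 km
Rhumb line: Δψ = -1.0966, q = Δφ/Δψ = 0.8387, d_rh = R√(Δφ²+q²Δλ²) = 9113.5 km
Excess = 9113.5 − 8932.4 = 181.1 ≈ 181 km

181 km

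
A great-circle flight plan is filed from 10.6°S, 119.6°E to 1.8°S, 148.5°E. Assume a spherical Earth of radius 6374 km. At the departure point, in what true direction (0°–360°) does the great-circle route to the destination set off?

N = sin Δλ·cos φ₂ = +0.4830;  D = cos φ₁ sin φ₂ − sin φ₁ cos φ₂ cos Δλ = +0.1301
initial course = atan2(N, D) = 74.93°

74.9°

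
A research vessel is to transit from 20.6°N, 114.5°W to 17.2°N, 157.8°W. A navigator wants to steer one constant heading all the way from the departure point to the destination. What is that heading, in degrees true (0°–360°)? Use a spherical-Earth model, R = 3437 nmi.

265.3°

Meridional parts: M(φ₁)=+0.3675, M(φ₂)=+0.3048 → ΔM = -0.0627;  Δλ = -0.7557 rad
tan C = Δλ / ΔM = +12.0465 → C = 265.25°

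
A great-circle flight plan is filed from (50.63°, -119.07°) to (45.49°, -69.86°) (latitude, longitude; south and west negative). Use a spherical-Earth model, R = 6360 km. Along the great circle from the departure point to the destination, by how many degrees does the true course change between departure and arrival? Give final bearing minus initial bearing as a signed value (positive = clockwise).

+37.7°

At departure: θ₁ = atan2(sin Δλ cos φ₂, cos φ₁ sin φ₂ − sin φ₁ cos φ₂ cos Δλ) = 79.51°
At arrival: θ₂ = atan2(sin Δλ cos φ₁, −cos φ₂ sin φ₁ + sin φ₂ cos φ₁ cos Δλ) = 117.16°
Δθ = θ₂ − θ₁ = +37.7°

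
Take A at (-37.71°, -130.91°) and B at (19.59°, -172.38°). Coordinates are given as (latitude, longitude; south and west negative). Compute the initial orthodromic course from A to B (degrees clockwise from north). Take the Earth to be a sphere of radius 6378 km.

N = sin Δλ·cos φ₂ = -0.6239;  D = cos φ₁ sin φ₂ − sin φ₁ cos φ₂ cos Δλ = +0.6970
initial course = atan2(N, D) = 318.17°

318.2°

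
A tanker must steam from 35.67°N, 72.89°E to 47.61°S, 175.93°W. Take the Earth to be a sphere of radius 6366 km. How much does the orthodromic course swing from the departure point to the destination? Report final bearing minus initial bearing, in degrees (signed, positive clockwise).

-23.0°

Initial bearing θ₁ = atan2(sin Δλ cos φ₂, cos φ₁ sin φ₂ − sin φ₁ cos φ₂ cos Δλ) = 126.07°
Final bearing θ₂ = (initial bearing from the destination back to the start) + 180° = 103.10°
Δθ = θ₂ − θ₁ = -23.0°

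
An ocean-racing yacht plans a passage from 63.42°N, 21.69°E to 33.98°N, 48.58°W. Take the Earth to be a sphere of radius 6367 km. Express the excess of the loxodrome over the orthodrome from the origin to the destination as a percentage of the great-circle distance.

3.9%

Great circle: σ = 0.8955 rad → d_gc = Rσ = 5702.0 km
Rhumb: Δφ = -0.5138, Δλ = -1.2264, Δψ = -0.8118, q = Δφ/Δψ = 0.6329 → d_rh = R√(Δφ²+q²Δλ²) = 5927.1 km
Excess = (5927.1 − 5702.0) / 5702.0 = 225.1 / 5702.0 = 3.948% ≈ 3.9%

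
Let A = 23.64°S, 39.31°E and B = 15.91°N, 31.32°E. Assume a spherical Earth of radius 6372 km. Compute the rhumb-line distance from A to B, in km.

4483 km

Δψ = ln[tan(π/4+φ₂/2)/tan(π/4+φ₁/2)] = +0.7061;  Δφ = +0.6903 rad,  Δλ = -0.1395 rad
q = Δφ/Δψ = 0.9775
d = R·√(Δφ² + q²Δλ²) = 6372·0.70361 = 4483 km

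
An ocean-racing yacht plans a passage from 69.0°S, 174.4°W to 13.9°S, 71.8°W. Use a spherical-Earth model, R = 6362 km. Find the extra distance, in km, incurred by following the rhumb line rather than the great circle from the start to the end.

715 km

Great circle: cos σ = sin φ₁ sin φ₂ + cos φ₁ cos φ₂ cos Δλ,  σ = 1.4219 rad → d_gc = 9045.9 km
Rhumb line: Δψ = +1.4406, q = Δφ/Δψ = 0.6676, d_rh = R√(Δφ²+q²Δλ²) = 9760.8 km
Excess = 9760.8 − 9045.9 = 714.9 ≈ 715 km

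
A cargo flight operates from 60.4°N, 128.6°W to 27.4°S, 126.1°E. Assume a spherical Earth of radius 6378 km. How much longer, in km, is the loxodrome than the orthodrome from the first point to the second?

Great circle: cos σ = sin φ₁ sin φ₂ + cos φ₁ cos φ₂ cos Δλ,  σ = 2.1128 rad → d_gc = 13475.5 km
Rhumb line: Δψ = -1.8286, q = Δφ/Δψ = 0.8380, d_rh = R√(Δφ²+q²Δλ²) = 13857.1 km
Excess = 13857.1 − 13475.5 = 381.6 ≈ 382 km

382 km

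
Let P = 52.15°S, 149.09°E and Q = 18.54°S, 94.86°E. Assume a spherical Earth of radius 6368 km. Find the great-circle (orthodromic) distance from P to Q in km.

cos σ = sin φ₁ sin φ₂ + cos φ₁ cos φ₂ cos Δλ
      = sin(-52.15°)sin(-18.54°) + cos(-52.15°)cos(-18.54°)cos(-54.23°) = 0.5911
σ = 53.763° → d = Rσ = 6368·0.93834 = 5975 km

5975 km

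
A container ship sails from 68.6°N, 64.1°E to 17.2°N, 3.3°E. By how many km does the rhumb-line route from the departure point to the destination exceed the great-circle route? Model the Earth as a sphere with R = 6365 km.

Great circle: cos σ = sin φ₁ sin φ₂ + cos φ₁ cos φ₂ cos Δλ,  σ = 1.1092 rad → d_gc = 7060.12 km
Rhumb line: Δψ = -1.3615, q = Δφ/Δψ = 0.6589, d_rh = R√(Δφ²+q²Δλ²) = 7239.63 km
Excess = 7239.63 − 7060.12 = 179.51 ≈ 180 km

180 km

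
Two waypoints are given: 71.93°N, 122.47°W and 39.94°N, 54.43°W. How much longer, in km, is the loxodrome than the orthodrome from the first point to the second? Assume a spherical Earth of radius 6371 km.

Great circle: cos σ = sin φ₁ sin φ₂ + cos φ₁ cos φ₂ cos Δλ,  σ = 0.7964 rad → d_gc = 5074.1 km
Rhumb line: Δψ = -1.0772, q = Δφ/Δψ = 0.5183, d_rh = R√(Δφ²+q²Δλ²) = 5294.3 km
Excess = 5294.3 − 5074.1 = 220.2 ≈ 220 km

220 km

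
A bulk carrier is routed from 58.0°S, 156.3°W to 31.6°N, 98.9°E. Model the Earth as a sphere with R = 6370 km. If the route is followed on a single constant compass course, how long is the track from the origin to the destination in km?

14080 km

Δψ = ln[tan(π/4+φ₂/2)/tan(π/4+φ₁/2)] = +1.8310;  Δφ = +1.5638 rad,  Δλ = -1.8291 rad
q = Δφ/Δψ = 0.8541
d = R·√(Δφ² + q²Δλ²) = 6370·2.21044 = 14080 km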